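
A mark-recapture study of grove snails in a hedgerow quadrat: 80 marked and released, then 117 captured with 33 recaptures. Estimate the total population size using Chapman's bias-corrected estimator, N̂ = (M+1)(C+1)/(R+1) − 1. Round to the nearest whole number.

N̂ = (80+1)(117+1)/(33+1) − 1 = 81·118/34 − 1
= 9558/34 − 1 ≈ 281.1 − 1 ≈ 280.1 → 280

N ≈ 280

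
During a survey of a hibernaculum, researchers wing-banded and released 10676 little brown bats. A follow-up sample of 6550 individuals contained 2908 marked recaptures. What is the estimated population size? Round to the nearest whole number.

N ≈ 24,047

Lincoln-Petersen assumes M/N = R/C, so N = M·C / R.
N = (10676 × 6550) / 2908 = 69927800 / 2908 ≈ 24046.7 → 24047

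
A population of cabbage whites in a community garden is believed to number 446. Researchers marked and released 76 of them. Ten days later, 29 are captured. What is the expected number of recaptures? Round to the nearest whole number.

Expected recaptures E[R] = M·C / N.
E[R] = 76 × 29 / 446 = 2204 / 446 ≈ 4.9 → 5

expected recaptures ≈ 5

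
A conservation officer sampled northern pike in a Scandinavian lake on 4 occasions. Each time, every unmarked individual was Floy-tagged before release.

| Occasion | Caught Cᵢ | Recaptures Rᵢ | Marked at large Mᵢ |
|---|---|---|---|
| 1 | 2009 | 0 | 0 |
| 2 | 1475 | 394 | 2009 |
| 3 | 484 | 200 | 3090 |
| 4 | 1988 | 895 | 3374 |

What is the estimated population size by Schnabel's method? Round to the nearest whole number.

N ≈ 7499

Σ MᵢCᵢ = 0·2009 + 2009·1475 + 3090·484 + 3374·1988 = 0 + 2963275 + 1495560 + 6707512 = 11166347
Σ Rᵢ = 0 + 394 + 200 + 895 = 1489
N̂ = 11166347 / 1489 ≈ 7499.2 → 7499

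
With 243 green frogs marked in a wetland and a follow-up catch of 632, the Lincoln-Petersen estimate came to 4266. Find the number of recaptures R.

From N = M·C/R: R = M·C / N = 243·632 / 4266 = 153576 / 4266 = 36.

R = 36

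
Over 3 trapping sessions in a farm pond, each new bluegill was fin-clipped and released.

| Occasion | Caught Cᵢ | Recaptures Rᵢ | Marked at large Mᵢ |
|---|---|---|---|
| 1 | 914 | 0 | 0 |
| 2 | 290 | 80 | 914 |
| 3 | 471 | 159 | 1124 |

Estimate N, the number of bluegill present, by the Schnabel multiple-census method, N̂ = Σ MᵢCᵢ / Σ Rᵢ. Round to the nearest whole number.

Σ MᵢCᵢ = 0·914 + 914·290 + 1124·471 = 0 + 265060 + 529404 = 794464
Σ Rᵢ = 0 + 80 + 159 = 239
N̂ = 794464 / 239 ≈ 3324.1 → 3324

N ≈ 3324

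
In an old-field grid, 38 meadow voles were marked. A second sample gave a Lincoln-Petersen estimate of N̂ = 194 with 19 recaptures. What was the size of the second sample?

C = 97

From N = M·C/R: C = N·R / M = 194·19 / 38 = 3686 / 38 = 97.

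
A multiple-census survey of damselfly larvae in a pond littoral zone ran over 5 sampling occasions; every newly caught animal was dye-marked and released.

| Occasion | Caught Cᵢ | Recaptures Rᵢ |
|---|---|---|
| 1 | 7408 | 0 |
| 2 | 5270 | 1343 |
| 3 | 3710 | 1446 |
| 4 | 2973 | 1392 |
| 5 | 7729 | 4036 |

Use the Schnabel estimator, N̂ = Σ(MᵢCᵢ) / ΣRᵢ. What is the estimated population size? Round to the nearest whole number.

N ≈ 29,068

Marked at large before each occasion: Mᵢ = Σⱼ<ᵢ (Cⱼ − Rⱼ) → M1=0, M2=7408, M3=11335, M4=13599, M5=15180
Σ MᵢCᵢ = 0·7408 + 7408·5270 + 11335·3710 + 13599·2973 + 15180·7729 = 0 + 39040160 + 42052850 + 40429827 + 117326220 = 238849057
Σ Rᵢ = 0 + 1343 + 1446 + 1392 + 4036 = 8217
N̂ = 238849057 / 8217 ≈ 29067.7 → 29068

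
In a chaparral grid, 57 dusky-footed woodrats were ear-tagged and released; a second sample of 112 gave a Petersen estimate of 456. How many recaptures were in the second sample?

From N = M·C/R: R = M·C / N = 57·112 / 456 = 6384 / 456 = 14.

R = 14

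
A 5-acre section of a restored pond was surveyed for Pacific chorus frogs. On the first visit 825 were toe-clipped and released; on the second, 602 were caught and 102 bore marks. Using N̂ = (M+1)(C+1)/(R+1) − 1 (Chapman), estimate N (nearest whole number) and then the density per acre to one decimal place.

N̂ = 826·603/103 − 1 = 498078/103 − 1 ≈ 4834.7 → 4835
Density = N̂ / area = 4835 / 5 = 967.0 per acre

density ≈ 967.0 Pacific chorus frogs per acre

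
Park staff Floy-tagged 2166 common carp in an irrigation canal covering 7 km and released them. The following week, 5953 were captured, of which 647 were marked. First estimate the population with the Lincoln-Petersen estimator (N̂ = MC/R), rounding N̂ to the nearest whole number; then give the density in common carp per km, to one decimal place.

N̂ = 2166·5953/647 = 12894198/647 ≈ 19929.2 → 19929
Density = N̂ / area = 19929 / 7 = 2847.0 per km

density ≈ 2847.0 common carp per km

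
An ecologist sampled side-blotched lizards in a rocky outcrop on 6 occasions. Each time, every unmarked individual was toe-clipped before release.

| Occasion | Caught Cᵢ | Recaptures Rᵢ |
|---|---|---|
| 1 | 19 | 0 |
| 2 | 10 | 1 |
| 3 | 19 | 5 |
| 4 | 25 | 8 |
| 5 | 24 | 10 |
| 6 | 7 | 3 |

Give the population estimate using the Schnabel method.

N = 137

Marked at large before each occasion: Mᵢ = Σⱼ<ᵢ (Cⱼ − Rⱼ) → M1=0, M2=19, M3=28, M4=42, M5=59, M6=73
Σ MᵢCᵢ = 0·19 + 19·10 + 28·19 + 42·25 + 59·24 + 73·7 = 0 + 190 + 532 + 1050 + 1416 + 511 = 3699
Σ Rᵢ = 0 + 1 + 5 + 8 + 10 + 3 = 27
N̂ = 3699 / 27 = 137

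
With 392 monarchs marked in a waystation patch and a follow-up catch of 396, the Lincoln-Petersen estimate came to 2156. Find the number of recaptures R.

R = 72

From N = M·C/R: R = M·C / N = 392·396 / 2156 = 155232 / 2156 = 72.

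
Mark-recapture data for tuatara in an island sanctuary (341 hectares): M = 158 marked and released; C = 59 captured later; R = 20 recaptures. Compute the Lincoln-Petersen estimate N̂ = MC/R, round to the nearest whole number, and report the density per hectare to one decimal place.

density ≈ 1.4 tuatara per hectare

N̂ = 158·59/20 = 9322/20 ≈ 466.1 → 466
Density = N̂ / area = 466 / 341 ≈ 1.37 → 1.4 per hectare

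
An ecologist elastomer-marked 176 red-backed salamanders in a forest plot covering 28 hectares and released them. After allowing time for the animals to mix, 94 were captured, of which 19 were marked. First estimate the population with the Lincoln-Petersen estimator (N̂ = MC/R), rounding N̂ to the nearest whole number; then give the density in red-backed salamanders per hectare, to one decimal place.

density ≈ 31.1 red-backed salamanders per hectare

N̂ = 176·94/19 = 16544/19 ≈ 870.7 → 871
Density = N̂ / area = 871 / 28 ≈ 31.11 → 31.1 per hectare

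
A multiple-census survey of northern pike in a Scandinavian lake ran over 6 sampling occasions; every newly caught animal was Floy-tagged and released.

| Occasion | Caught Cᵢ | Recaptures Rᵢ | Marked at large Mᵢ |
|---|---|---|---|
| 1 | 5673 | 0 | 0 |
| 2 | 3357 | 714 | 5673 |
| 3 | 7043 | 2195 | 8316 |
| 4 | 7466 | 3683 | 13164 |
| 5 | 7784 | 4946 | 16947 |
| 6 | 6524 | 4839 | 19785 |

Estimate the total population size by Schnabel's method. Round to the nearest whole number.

N ≈ 26,677

Σ MᵢCᵢ = 0·5673 + 5673·3357 + 8316·7043 + 13164·7466 + 16947·7784 + 19785·6524 = 0 + 19044261 + 58569588 + 98282424 + 131915448 + 129077340 = 436889061
Σ Rᵢ = 0 + 714 + 2195 + 3683 + 4946 + 4839 = 16377
N̂ = 436889061 / 16377 ≈ 26677.0 → 26677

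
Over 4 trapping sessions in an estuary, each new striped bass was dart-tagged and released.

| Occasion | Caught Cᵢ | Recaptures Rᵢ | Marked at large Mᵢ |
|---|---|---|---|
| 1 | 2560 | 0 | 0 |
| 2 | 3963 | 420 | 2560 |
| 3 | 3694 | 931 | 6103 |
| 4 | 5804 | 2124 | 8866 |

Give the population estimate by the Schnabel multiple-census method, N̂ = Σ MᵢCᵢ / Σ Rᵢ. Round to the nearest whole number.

N ≈ 24,215

Σ MᵢCᵢ = 0·2560 + 2560·3963 + 6103·3694 + 8866·5804 = 0 + 10145280 + 22544482 + 51458264 = 84148026
Σ Rᵢ = 0 + 420 + 931 + 2124 = 3475
N̂ = 84148026 / 3475 ≈ 24215.3 → 24215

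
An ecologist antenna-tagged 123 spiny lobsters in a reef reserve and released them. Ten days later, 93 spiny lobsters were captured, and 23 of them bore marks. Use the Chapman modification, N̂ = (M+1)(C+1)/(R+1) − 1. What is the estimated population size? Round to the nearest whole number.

N̂ = (123+1)(93+1)/(23+1) − 1 = 124·94/24 − 1
= 11656/24 − 1 ≈ 485.7 − 1 ≈ 484.7 → 485

N ≈ 485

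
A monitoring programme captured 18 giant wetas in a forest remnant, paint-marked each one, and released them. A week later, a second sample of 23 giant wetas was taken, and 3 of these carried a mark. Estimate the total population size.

N = 138

Lincoln-Petersen assumes M/N = R/C, so N = M·C / R.
N = (18 × 23) / 3 = 414 / 3 = 138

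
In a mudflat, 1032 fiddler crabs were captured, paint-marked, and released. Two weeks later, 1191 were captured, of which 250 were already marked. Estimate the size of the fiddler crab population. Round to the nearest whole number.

N = (1032 × 1191) / 250 = 1229112 / 250 ≈ 4916.4 → 4916

N ≈ 4916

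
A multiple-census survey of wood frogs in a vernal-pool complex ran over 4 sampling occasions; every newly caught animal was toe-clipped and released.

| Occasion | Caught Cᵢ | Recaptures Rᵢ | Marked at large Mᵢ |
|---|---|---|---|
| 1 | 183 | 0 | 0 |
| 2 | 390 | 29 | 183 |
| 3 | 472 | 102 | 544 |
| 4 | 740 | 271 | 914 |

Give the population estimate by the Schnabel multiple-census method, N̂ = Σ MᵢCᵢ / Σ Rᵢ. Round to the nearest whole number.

N ≈ 2499

Σ MᵢCᵢ = 0·183 + 183·390 + 544·472 + 914·740 = 0 + 71370 + 256768 + 676360 = 1004498
Σ Rᵢ = 0 + 29 + 102 + 271 = 402
N̂ = 1004498 / 402 ≈ 2498.8 → 2499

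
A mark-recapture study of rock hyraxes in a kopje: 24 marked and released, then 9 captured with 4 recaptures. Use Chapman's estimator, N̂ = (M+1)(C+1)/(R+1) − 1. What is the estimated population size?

N = 49

N̂ = (24+1)(9+1)/(4+1) − 1 = 25·10/5 − 1
= 250/5 − 1 = 50 − 1 = 49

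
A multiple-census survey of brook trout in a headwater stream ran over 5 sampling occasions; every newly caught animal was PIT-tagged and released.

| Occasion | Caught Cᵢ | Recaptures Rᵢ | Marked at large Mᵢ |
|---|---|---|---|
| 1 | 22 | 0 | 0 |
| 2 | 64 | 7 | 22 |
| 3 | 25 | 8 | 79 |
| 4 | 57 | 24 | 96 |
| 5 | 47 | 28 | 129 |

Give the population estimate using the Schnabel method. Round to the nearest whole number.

N ≈ 223

Σ MᵢCᵢ = 0·22 + 22·64 + 79·25 + 96·57 + 129·47 = 0 + 1408 + 1975 + 5472 + 6063 = 14918
Σ Rᵢ = 0 + 7 + 8 + 24 + 28 = 67
N̂ = 14918 / 67 ≈ 222.7 → 223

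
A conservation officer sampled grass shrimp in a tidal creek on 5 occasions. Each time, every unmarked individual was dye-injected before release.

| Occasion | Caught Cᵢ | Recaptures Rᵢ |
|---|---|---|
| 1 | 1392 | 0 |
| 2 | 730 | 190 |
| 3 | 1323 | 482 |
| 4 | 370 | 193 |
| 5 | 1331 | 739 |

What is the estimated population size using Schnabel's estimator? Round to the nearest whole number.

N ≈ 5315

Marked at large before each occasion: Mᵢ = Σⱼ<ᵢ (Cⱼ − Rⱼ) → M1=0, M2=1392, M3=1932, M4=2773, M5=2950
Σ MᵢCᵢ = 0·1392 + 1392·730 + 1932·1323 + 2773·370 + 2950·1331 = 0 + 1016160 + 2556036 + 1026010 + 3926450 = 8524656
Σ Rᵢ = 0 + 190 + 482 + 193 + 739 = 1604
N̂ = 8524656 / 1604 ≈ 5314.6 → 5315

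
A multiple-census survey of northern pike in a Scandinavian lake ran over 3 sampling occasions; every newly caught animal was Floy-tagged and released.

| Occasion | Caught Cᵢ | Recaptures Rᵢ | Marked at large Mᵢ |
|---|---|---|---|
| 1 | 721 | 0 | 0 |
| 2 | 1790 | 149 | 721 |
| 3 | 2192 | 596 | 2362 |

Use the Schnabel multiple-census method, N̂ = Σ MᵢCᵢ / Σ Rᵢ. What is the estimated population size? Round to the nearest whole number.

Σ MᵢCᵢ = 0·721 + 721·1790 + 2362·2192 = 0 + 1290590 + 5177504 = 6468094
Σ Rᵢ = 0 + 149 + 596 = 745
N̂ = 6468094 / 745 ≈ 8682.0 → 8682

N ≈ 8682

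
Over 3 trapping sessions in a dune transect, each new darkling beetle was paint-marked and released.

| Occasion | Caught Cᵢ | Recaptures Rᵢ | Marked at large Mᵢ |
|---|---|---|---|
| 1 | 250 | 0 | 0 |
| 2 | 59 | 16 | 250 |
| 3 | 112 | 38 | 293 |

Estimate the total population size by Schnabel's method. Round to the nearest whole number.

N ≈ 881

Σ MᵢCᵢ = 0·250 + 250·59 + 293·112 = 0 + 14750 + 32816 = 47566
Σ Rᵢ = 0 + 16 + 38 = 54
N̂ = 47566 / 54 ≈ 880.9 → 881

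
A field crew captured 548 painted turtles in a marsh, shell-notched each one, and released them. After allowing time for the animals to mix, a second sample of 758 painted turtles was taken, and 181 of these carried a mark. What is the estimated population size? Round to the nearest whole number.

N ≈ 2295

N = (548 × 758) / 181 = 415384 / 181 ≈ 2294.9 → 2295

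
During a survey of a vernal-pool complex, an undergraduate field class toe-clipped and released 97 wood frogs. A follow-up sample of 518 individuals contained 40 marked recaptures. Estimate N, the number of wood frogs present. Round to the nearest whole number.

N ≈ 1256

N = (97 × 518) / 40 = 50246 / 40 ≈ 1256.2 → 1256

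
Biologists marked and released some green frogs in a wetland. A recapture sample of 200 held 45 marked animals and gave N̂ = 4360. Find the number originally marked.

M = 981

From N = M·C/R: M = N·R / C = 4360·45 / 200 = 196200 / 200 = 981.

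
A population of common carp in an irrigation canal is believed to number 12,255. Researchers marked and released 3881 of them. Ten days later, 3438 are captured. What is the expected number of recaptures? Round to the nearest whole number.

expected recaptures ≈ 1089

Expected recaptures E[R] = M·C / N.
E[R] = 3881 × 3438 / 12255 = 13342878 / 12255 ≈ 1088.8 → 1089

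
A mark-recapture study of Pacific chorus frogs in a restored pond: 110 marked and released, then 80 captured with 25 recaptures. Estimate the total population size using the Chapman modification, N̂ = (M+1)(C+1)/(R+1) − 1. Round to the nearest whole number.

N̂ = (110+1)(80+1)/(25+1) − 1 = 111·81/26 − 1
= 8991/26 − 1 ≈ 345.8 − 1 ≈ 344.8 → 345

N ≈ 345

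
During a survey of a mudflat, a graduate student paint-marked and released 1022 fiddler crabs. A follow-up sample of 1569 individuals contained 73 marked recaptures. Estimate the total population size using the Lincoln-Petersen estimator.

N = (1022 × 1569) / 73 = 1603518 / 73 = 21966

N = 21,966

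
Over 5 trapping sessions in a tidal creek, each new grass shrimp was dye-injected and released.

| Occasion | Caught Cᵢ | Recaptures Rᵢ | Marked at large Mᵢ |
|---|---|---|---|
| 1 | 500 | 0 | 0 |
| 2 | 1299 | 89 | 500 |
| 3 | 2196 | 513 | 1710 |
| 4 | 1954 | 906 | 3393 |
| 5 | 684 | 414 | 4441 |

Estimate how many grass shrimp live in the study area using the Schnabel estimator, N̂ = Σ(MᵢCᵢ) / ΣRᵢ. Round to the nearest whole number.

Σ MᵢCᵢ = 0·500 + 500·1299 + 1710·2196 + 3393·1954 + 4441·684 = 0 + 649500 + 3755160 + 6629922 + 3037644 = 14072226
Σ Rᵢ = 0 + 89 + 513 + 906 + 414 = 1922
N̂ = 14072226 / 1922 ≈ 7321.7 → 7322

N ≈ 7322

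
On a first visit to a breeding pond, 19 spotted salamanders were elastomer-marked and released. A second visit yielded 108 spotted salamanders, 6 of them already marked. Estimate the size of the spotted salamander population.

N = 342

N = (19 × 108) / 6 = 2052 / 6 = 342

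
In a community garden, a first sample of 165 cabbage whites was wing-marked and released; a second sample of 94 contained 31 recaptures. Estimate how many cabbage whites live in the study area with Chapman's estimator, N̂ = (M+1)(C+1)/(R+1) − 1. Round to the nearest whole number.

N̂ = (165+1)(94+1)/(31+1) − 1 = 166·95/32 − 1
= 15770/32 − 1 ≈ 492.8 − 1 ≈ 491.8 → 492

N ≈ 492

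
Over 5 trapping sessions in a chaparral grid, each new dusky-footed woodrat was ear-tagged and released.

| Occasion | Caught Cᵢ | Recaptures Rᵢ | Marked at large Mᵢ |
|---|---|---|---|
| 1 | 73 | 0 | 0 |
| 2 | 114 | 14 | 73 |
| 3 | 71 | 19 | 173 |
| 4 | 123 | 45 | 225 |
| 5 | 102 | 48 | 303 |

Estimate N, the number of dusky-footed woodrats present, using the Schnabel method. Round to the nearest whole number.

Σ MᵢCᵢ = 0·73 + 73·114 + 173·71 + 225·123 + 303·102 = 0 + 8322 + 12283 + 27675 + 30906 = 79186
Σ Rᵢ = 0 + 14 + 19 + 45 + 48 = 126
N̂ = 79186 / 126 ≈ 628.46 → 628

N ≈ 628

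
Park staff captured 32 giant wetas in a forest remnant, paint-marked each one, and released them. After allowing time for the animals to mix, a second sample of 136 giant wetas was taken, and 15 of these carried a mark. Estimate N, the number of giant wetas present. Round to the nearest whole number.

N = (32 × 136) / 15 = 4352 / 15 ≈ 290.1 → 290

N ≈ 290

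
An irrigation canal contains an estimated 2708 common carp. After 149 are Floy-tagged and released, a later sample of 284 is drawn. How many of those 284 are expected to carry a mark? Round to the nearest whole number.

expected recaptures ≈ 16

Expected recaptures E[R] = M·C / N.
E[R] = 149 × 284 / 2708 = 42316 / 2708 ≈ 15.6 → 16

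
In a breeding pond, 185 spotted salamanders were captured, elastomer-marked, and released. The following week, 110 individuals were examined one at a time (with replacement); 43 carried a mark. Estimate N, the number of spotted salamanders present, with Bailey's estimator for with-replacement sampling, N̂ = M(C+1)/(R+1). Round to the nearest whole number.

N̂ = 185·(110+1)/(43+1) = 185·111/44 = 20535/44 ≈ 466.7 → 467

N ≈ 467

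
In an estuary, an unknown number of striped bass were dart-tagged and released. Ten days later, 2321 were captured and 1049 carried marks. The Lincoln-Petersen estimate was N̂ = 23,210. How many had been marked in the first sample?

M = 10490

From N = M·C/R: M = N·R / C = 23210·1049 / 2321 = 24347290 / 2321 = 10490.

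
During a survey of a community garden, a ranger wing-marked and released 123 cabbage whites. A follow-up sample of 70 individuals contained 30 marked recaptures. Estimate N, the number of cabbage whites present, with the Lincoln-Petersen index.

N = 287

The marked fraction in the recapture sample should equal the marked fraction in the population: 30/70 = 123/N.
N = (123 × 70) / 30 = 8610 / 30 = 287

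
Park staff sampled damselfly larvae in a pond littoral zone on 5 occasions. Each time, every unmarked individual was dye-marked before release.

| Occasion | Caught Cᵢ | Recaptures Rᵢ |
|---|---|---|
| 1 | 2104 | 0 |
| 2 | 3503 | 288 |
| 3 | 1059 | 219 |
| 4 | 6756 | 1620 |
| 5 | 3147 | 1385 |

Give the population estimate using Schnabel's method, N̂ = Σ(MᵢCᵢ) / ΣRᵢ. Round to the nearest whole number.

Marked at large before each occasion: Mᵢ = Σⱼ<ᵢ (Cⱼ − Rⱼ) → M1=0, M2=2104, M3=5319, M4=6159, M5=11295
Σ MᵢCᵢ = 0·2104 + 2104·3503 + 5319·1059 + 6159·6756 + 11295·3147 = 0 + 7370312 + 5632821 + 41610204 + 35545365 = 90158702
Σ Rᵢ = 0 + 288 + 219 + 1620 + 1385 = 3512
N̂ = 90158702 / 3512 ≈ 25671.6 → 25672

N ≈ 25,672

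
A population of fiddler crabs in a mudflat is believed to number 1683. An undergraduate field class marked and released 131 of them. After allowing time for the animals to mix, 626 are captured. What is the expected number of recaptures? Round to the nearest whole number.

The marked fraction of the population is 131/1683, so in a sample of 626 expect C·(M/N) marked.
E[R] = 131 × 626 / 1683 = 82006 / 1683 ≈ 48.7 → 49

expected recaptures ≈ 49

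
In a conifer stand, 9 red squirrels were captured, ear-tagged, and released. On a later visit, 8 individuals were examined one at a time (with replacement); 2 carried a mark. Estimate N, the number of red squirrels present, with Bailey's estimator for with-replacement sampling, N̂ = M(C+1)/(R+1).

N = 27

N̂ = 9·(8+1)/(2+1) = 9·9/3 = 81/3 = 27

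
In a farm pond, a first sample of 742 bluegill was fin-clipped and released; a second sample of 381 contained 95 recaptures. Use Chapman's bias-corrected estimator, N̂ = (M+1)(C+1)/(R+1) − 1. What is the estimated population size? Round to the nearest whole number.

N̂ = (742+1)(381+1)/(95+1) − 1 = 743·382/96 − 1
= 283826/96 − 1 ≈ 2956.5 − 1 ≈ 2955.5 → 2956

N ≈ 2956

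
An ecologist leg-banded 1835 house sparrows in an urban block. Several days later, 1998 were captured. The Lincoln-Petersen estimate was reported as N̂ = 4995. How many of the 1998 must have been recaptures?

R = 734

From N = M·C/R: R = M·C / N = 1835·1998 / 4995 = 3666330 / 4995 = 734.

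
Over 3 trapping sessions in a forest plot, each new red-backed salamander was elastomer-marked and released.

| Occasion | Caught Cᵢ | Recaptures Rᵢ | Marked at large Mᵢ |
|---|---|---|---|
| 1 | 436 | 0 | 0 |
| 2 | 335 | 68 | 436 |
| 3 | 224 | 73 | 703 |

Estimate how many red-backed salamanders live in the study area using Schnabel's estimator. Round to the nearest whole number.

N ≈ 2153

Σ MᵢCᵢ = 0·436 + 436·335 + 703·224 = 0 + 146060 + 157472 = 303532
Σ Rᵢ = 0 + 68 + 73 = 141
N̂ = 303532 / 141 ≈ 2152.7 → 2153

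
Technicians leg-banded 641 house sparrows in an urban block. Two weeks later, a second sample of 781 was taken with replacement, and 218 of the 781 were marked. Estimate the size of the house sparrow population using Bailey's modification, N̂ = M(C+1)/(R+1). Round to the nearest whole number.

N̂ = 641·(781+1)/(218+1) = 641·782/219 = 501262/219 ≈ 2288.9 → 2289

N ≈ 2289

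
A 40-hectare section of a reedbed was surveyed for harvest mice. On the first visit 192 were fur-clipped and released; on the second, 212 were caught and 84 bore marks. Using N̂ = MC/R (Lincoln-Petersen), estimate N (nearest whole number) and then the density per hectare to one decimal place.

density ≈ 12.1 harvest mice per hectare

N̂ = 192·212/84 = 40704/84 ≈ 484.6 → 485
Density = N̂ / area = 485 / 40 ≈ 12.12 → 12.1 per hectare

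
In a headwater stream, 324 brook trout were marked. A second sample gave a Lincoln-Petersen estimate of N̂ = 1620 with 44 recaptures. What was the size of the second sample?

C = 220

From N = M·C/R: C = N·R / M = 1620·44 / 324 = 71280 / 324 = 220.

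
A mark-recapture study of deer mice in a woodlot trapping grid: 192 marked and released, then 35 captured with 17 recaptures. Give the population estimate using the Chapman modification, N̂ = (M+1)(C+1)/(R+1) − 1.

N = 385

N̂ = (192+1)(35+1)/(17+1) − 1 = 193·36/18 − 1
= 6948/18 − 1 = 386 − 1 = 385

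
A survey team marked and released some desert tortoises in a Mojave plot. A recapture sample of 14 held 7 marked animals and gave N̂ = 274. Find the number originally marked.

From N = M·C/R: M = N·R / C = 274·7 / 14 = 1918 / 14 = 137.

M = 137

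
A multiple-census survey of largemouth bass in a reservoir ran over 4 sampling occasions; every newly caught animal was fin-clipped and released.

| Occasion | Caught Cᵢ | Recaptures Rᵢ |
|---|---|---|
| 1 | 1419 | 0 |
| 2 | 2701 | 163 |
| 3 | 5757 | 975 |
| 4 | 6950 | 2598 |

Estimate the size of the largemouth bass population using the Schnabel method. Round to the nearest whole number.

N ≈ 23,380

Marked at large before each occasion: Mᵢ = Σⱼ<ᵢ (Cⱼ − Rⱼ) → M1=0, M2=1419, M3=3957, M4=8739
Σ MᵢCᵢ = 0·1419 + 1419·2701 + 3957·5757 + 8739·6950 = 0 + 3832719 + 22780449 + 60736050 = 87349218
Σ Rᵢ = 0 + 163 + 975 + 2598 = 3736
N̂ = 87349218 / 3736 ≈ 23380.4 → 23380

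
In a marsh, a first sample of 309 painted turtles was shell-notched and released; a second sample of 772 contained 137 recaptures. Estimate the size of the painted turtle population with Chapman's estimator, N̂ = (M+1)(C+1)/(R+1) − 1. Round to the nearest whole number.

N̂ = (309+1)(772+1)/(137+1) − 1 = 310·773/138 − 1
= 239630/138 − 1 ≈ 1736.4 − 1 ≈ 1735.4 → 1735

N ≈ 1735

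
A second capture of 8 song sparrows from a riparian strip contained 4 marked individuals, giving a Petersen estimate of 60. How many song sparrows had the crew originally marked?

From N = M·C/R: M = N·R / C = 60·4 / 8 = 240 / 8 = 30.

M = 30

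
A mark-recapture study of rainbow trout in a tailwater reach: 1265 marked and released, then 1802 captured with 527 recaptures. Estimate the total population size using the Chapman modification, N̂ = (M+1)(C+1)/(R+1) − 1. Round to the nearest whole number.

N̂ = (1265+1)(1802+1)/(527+1) − 1 = 1266·1803/528 − 1
= 2282598/528 − 1 ≈ 4323.1 − 1 ≈ 4322.1 → 4322

N ≈ 4322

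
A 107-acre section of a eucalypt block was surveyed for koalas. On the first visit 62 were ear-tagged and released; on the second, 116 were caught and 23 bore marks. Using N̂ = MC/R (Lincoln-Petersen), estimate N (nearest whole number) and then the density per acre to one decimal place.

N̂ = 62·116/23 = 7192/23 ≈ 312.7 → 313
Density = N̂ / area = 313 / 107 ≈ 2.93 → 2.9 per acre

density ≈ 2.9 koalas per acre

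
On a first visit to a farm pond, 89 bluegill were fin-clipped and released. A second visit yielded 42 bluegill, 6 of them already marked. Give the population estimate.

N = (89 × 42) / 6 = 3738 / 6 = 623

N = 623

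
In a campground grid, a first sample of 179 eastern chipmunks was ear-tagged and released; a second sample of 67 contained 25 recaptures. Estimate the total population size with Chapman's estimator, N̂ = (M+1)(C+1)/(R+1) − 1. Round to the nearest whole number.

N̂ = (179+1)(67+1)/(25+1) − 1 = 180·68/26 − 1
= 12240/26 − 1 ≈ 470.8 − 1 ≈ 469.8 → 470

N ≈ 470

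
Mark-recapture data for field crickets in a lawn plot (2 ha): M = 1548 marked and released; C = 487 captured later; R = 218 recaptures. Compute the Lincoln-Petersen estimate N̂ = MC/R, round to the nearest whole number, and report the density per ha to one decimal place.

N̂ = 1548·487/218 = 753876/218 ≈ 3458.1 → 3458
Density = N̂ / area = 3458 / 2 = 1729.0 per ha

density ≈ 1729.0 field crickets per ha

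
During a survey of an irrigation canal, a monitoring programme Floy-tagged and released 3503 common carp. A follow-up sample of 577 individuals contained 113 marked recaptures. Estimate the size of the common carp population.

N = 17,887

N = (3503 × 577) / 113 = 2021231 / 113 = 17887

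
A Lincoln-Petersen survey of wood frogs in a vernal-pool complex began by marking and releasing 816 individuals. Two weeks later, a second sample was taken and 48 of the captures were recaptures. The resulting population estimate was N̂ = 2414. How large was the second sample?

From N = M·C/R: C = N·R / M = 2414·48 / 816 = 115872 / 816 = 142.

C = 142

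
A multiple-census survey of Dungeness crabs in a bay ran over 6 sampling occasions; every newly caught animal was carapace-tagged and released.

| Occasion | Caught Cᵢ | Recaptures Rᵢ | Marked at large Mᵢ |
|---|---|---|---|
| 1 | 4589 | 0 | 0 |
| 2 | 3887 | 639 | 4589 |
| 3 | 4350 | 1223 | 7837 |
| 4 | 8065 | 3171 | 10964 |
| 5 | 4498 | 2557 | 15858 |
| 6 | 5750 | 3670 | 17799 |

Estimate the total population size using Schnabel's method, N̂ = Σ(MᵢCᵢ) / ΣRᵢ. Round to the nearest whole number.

Σ MᵢCᵢ = 0·4589 + 4589·3887 + 7837·4350 + 10964·8065 + 15858·4498 + 17799·5750 = 0 + 17837443 + 34090950 + 88424660 + 71329284 + 102344250 = 314026587
Σ Rᵢ = 0 + 639 + 1223 + 3171 + 2557 + 3670 = 11260
N̂ = 314026587 / 11260 ≈ 27888.7 → 27889

N ≈ 27,889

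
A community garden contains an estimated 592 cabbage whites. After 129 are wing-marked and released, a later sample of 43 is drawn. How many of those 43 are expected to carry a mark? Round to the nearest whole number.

Expected recaptures E[R] = M·C / N.
E[R] = 129 × 43 / 592 = 5547 / 592 ≈ 9.4 → 9

expected recaptures ≈ 9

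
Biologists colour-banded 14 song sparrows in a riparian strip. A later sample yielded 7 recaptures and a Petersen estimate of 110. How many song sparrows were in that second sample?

C = 55

From N = M·C/R: C = N·R / M = 110·7 / 14 = 770 / 14 = 55.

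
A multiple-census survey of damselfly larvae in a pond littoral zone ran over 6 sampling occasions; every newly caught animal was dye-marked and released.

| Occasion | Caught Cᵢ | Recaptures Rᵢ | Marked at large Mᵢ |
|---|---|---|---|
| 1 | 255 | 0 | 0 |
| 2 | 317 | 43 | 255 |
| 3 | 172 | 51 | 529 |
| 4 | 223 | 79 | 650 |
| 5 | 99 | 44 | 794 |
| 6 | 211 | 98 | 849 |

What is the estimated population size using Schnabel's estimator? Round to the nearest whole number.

N ≈ 1824

Σ MᵢCᵢ = 0·255 + 255·317 + 529·172 + 650·223 + 794·99 + 849·211 = 0 + 80835 + 90988 + 144950 + 78606 + 179139 = 574518
Σ Rᵢ = 0 + 43 + 51 + 79 + 44 + 98 = 315
N̂ = 574518 / 315 ≈ 1823.9 → 1824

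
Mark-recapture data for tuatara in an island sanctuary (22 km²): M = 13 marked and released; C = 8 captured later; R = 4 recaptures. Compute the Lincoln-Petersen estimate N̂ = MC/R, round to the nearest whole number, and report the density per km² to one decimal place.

density ≈ 1.2 tuatara per km²

N̂ = 13·8/4 = 104/4 = 26
Density = N̂ / area = 26 / 22 ≈ 1.18 → 1.2 per km²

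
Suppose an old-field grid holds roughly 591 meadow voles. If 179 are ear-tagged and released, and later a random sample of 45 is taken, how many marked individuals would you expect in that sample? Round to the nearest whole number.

The marked fraction of the population is 179/591, so in a sample of 45 expect C·(M/N) marked.
E[R] = 179 × 45 / 591 = 8055 / 591 ≈ 13.6 → 14

expected recaptures ≈ 14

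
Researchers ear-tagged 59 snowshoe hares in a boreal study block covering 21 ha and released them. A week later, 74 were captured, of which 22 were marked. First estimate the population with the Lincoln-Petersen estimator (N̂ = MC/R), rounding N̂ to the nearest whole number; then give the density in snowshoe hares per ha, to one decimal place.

density ≈ 9.4 snowshoe hares per ha

N̂ = 59·74/22 = 4366/22 ≈ 198.45 → 198
Density = N̂ / area = 198 / 21 ≈ 9.43 → 9.4 per ha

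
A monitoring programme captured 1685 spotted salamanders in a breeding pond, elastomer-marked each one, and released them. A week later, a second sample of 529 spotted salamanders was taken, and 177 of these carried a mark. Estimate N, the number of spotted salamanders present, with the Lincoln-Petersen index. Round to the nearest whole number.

N = (1685 × 529) / 177 = 891365 / 177 ≈ 5036.0 → 5036

N ≈ 5036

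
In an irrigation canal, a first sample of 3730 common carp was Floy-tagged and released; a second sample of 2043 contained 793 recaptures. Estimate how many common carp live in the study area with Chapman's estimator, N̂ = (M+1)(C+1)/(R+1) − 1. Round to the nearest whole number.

N ≈ 9604

N̂ = (3730+1)(2043+1)/(793+1) − 1 = 3731·2044/794 − 1
= 7626164/794 − 1 ≈ 9604.7 − 1 ≈ 9603.7 → 9604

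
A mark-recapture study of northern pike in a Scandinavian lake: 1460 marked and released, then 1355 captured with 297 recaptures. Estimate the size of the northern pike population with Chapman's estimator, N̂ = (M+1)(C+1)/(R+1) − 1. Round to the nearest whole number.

N̂ = (1460+1)(1355+1)/(297+1) − 1 = 1461·1356/298 − 1
= 1981116/298 − 1 ≈ 6648.0 − 1 ≈ 6647.0 → 6647

N ≈ 6647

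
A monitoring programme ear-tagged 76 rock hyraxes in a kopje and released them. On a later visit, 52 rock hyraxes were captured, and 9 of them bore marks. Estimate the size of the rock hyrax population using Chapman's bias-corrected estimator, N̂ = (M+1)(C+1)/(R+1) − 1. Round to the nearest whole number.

N̂ = (76+1)(52+1)/(9+1) − 1 = 77·53/10 − 1
= 4081/10 − 1 ≈ 408.1 − 1 ≈ 407.1 → 407

N ≈ 407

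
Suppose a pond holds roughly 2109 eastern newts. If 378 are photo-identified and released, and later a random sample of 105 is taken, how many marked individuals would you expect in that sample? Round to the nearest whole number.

expected recaptures ≈ 19

The marked fraction of the population is 378/2109, so in a sample of 105 expect C·(M/N) marked.
E[R] = 378 × 105 / 2109 = 39690 / 2109 ≈ 18.8 → 19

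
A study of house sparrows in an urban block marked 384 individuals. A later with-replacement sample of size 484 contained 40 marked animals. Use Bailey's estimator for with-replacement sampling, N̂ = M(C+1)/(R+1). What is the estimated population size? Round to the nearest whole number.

N̂ = 384·(484+1)/(40+1) = 384·485/41 = 186240/41 ≈ 4542.4 → 4542

N ≈ 4542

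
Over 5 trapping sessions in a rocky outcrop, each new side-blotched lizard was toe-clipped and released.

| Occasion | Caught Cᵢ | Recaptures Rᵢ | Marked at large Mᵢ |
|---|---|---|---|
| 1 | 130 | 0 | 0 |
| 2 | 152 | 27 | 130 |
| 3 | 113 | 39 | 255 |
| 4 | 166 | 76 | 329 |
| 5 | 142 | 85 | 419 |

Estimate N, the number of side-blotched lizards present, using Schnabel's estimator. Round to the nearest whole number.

Σ MᵢCᵢ = 0·130 + 130·152 + 255·113 + 329·166 + 419·142 = 0 + 19760 + 28815 + 54614 + 59498 = 162687
Σ Rᵢ = 0 + 27 + 39 + 76 + 85 = 227
N̂ = 162687 / 227 ≈ 716.7 → 717

N ≈ 717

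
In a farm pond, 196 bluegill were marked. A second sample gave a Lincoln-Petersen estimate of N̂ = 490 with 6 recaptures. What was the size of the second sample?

From N = M·C/R: C = N·R / M = 490·6 / 196 = 2940 / 196 = 15.

C = 15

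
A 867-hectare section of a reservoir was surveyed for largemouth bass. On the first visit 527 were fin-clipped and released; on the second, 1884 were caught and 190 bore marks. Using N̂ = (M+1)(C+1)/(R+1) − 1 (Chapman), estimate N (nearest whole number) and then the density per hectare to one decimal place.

N̂ = 528·1885/191 − 1 = 995280/191 − 1 ≈ 5209.9 → 5210
Density = N̂ / area = 5210 / 867 ≈ 6.01 → 6.0 per hectare

density ≈ 6.0 largemouth bass per hectare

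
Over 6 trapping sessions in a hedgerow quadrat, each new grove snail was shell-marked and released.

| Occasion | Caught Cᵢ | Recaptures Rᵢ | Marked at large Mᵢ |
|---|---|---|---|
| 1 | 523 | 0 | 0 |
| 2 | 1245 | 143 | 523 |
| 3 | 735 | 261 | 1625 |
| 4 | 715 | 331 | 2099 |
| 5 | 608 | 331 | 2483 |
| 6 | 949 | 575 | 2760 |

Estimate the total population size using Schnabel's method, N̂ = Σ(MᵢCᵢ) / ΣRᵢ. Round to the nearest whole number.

N ≈ 4555

Σ MᵢCᵢ = 0·523 + 523·1245 + 1625·735 + 2099·715 + 2483·608 + 2760·949 = 0 + 651135 + 1194375 + 1500785 + 1509664 + 2619240 = 7475199
Σ Rᵢ = 0 + 143 + 261 + 331 + 331 + 575 = 1641
N̂ = 7475199 / 1641 ≈ 4555.3 → 4555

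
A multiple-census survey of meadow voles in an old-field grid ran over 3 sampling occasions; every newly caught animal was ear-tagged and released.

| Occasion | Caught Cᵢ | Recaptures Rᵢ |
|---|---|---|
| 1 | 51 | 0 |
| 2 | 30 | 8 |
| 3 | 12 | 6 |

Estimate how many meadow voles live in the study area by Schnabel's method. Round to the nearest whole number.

Marked at large before each occasion: Mᵢ = Σⱼ<ᵢ (Cⱼ − Rⱼ) → M1=0, M2=51, M3=73
Σ MᵢCᵢ = 0·51 + 51·30 + 73·12 = 0 + 1530 + 876 = 2406
Σ Rᵢ = 0 + 8 + 6 = 14
N̂ = 2406 / 14 ≈ 171.9 → 172

N ≈ 172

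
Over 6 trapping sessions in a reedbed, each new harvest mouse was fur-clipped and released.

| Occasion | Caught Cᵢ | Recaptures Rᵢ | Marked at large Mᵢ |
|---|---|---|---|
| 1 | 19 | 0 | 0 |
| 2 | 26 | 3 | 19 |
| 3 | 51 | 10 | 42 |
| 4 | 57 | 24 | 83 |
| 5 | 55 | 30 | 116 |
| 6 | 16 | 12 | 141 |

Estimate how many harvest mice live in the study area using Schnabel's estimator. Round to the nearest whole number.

N ≈ 203

Σ MᵢCᵢ = 0·19 + 19·26 + 42·51 + 83·57 + 116·55 + 141·16 = 0 + 494 + 2142 + 4731 + 6380 + 2256 = 16003
Σ Rᵢ = 0 + 3 + 10 + 24 + 30 + 12 = 79
N̂ = 16003 / 79 ≈ 202.6 → 203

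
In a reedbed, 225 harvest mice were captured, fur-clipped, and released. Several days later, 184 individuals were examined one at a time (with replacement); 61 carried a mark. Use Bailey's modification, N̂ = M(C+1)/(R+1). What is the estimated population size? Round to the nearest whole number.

N ≈ 671

N̂ = 225·(184+1)/(61+1) = 225·185/62 = 41625/62 ≈ 671.4 → 671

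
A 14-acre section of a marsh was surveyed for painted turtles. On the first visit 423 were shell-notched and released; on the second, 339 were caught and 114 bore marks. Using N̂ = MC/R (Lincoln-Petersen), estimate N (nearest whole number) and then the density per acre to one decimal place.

density ≈ 89.9 painted turtles per acre

N̂ = 423·339/114 = 143397/114 ≈ 1257.9 → 1258
Density = N̂ / area = 1258 / 14 ≈ 89.86 → 89.9 per acre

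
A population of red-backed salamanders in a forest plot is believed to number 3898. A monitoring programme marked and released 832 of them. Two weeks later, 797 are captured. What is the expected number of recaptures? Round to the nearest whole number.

The marked fraction of the population is 832/3898, so in a sample of 797 expect C·(M/N) marked.
E[R] = 832 × 797 / 3898 = 663104 / 3898 ≈ 170.1 → 170

expected recaptures ≈ 170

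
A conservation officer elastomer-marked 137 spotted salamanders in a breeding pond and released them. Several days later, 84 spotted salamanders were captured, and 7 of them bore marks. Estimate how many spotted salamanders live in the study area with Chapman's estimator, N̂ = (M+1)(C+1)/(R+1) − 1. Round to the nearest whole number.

N̂ = (137+1)(84+1)/(7+1) − 1 = 138·85/8 − 1
= 11730/8 − 1 ≈ 1466.2 − 1 ≈ 1465.2 → 1465

N ≈ 1465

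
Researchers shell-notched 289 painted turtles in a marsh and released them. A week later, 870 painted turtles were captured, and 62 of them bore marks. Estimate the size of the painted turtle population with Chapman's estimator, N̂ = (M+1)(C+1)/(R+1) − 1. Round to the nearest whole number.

N ≈ 4008

N̂ = (289+1)(870+1)/(62+1) − 1 = 290·871/63 − 1
= 252590/63 − 1 ≈ 4009.4 − 1 ≈ 4008.4 → 4008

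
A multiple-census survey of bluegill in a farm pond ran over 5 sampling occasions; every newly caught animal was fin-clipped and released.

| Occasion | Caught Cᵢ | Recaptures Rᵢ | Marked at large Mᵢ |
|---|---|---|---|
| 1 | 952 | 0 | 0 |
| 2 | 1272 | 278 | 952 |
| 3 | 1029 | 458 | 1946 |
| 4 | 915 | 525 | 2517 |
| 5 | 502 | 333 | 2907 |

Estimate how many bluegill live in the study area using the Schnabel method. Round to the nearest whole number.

Σ MᵢCᵢ = 0·952 + 952·1272 + 1946·1029 + 2517·915 + 2907·502 = 0 + 1210944 + 2002434 + 2303055 + 1459314 = 6975747
Σ Rᵢ = 0 + 278 + 458 + 525 + 333 = 1594
N̂ = 6975747 / 1594 ≈ 4376.3 → 4376

N ≈ 4376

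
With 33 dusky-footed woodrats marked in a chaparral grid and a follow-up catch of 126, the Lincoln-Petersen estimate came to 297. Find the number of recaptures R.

From N = M·C/R: R = M·C / N = 33·126 / 297 = 4158 / 297 = 14.

R = 14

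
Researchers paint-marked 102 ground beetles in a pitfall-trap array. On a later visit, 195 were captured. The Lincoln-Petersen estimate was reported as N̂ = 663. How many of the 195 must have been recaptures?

R = 30

From N = M·C/R: R = M·C / N = 102·195 / 663 = 19890 / 663 = 30.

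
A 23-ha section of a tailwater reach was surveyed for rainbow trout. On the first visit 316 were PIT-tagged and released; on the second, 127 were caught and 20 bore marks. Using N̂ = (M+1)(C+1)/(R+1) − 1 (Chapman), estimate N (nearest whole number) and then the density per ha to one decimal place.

N̂ = 317·128/21 − 1 = 40576/21 − 1 ≈ 1931.2 → 1931
Density = N̂ / area = 1931 / 23 ≈ 83.96 → 84.0 per ha

density ≈ 84.0 rainbow trout per ha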